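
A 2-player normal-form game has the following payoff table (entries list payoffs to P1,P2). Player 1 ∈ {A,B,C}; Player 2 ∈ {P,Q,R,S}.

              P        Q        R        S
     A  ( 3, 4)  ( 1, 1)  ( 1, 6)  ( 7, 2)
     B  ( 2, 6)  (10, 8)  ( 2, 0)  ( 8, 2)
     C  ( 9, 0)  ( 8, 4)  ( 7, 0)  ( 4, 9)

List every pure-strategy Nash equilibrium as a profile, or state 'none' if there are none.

(A,P): not NE [P1→C gives 9>3; P2→R gives 6>4]
(A,Q): not NE [P1→B gives 10>1; P2→R gives 6>1]
(A,R): not NE [P1→C gives 7>1]
(A,S): not NE [P1→B gives 8>7; P2→R gives 6>2]
(B,P): not NE [P1→C gives 9>2; P2→Q gives 8>6]
(B,Q): NE
(B,R): not NE [P1→C gives 7>2; P2→Q gives 8>0]
(B,S): not NE [P2→Q gives 8>2]
(C,P): not NE [P2→S gives 9>0]
(C,Q): not NE [P1→B gives 10>8; P2→S gives 9>4]
(C,R): not NE [P2→S gives 9>0]
(C,S): not NE [P1→B gives 8>4]

PSNE = {(B,Q)}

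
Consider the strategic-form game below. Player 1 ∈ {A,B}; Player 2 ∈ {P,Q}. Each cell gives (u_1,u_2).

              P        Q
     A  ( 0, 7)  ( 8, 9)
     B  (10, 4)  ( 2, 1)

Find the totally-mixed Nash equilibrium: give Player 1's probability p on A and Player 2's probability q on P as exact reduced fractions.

P1 mixes 3/5 on A; P2 mixes 3/8 on P

P1 indiff ⇒ q·0+(1-q)·8 = q·10+(1-q)·2 ⇒ q(-10) = (1-q)(-6) ⇒ q = 3/8
P2 indiff ⇒ p·7+(1-p)·4 = p·9+(1-p)·1 ⇒ p(-2) = (1-p)(-3) ⇒ p = 3/5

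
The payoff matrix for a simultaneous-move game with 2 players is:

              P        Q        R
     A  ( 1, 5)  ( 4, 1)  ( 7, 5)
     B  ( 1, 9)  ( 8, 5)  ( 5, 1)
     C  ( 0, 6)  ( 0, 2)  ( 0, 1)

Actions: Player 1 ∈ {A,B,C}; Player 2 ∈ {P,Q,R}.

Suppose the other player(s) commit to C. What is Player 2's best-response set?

u_2(P vs C) = 6
u_2(Q vs C) = 2
u_2(R vs C) = 1
max payoff 6 at {P}

P2 best: {P}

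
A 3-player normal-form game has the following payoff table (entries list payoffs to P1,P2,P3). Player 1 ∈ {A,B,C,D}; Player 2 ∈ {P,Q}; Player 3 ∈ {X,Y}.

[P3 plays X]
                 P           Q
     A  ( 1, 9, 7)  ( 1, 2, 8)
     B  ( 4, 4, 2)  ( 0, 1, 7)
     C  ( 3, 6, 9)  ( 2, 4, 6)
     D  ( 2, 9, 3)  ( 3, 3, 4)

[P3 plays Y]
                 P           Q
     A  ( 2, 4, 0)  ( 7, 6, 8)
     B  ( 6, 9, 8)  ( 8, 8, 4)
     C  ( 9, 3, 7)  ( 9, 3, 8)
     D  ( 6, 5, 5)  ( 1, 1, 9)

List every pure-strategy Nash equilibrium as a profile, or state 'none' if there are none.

(A,P,X): not NE [P1→B gives 4>1]
(A,P,Y): not NE [P1→C gives 9>2; P2→Q gives 6>4; P3→X gives 7>0]
(A,Q,X): not NE [P1→D gives 3>1; P2→P gives 9>2]
(A,Q,Y): not NE [P1→C gives 9>7]
(B,P,X): not NE [P3→Y gives 8>2]
(B,P,Y): not NE [P1→C gives 9>6]
(B,Q,X): not NE [P1→D gives 3>0; P2→P gives 4>1]
(B,Q,Y): not NE [P1→C gives 9>8; P2→P gives 9>8; P3→X gives 7>4]
(C,P,X): not NE [P1→B gives 4>3]
(C,P,Y): not NE [P3→X gives 9>7]
(C,Q,X): not NE [P1→D gives 3>2; P2→P gives 6>4; P3→Y gives 8>6]
(C,Q,Y): NE
(D,P,X): not NE [P1→B gives 4>2; P3→Y gives 5>3]
(D,P,Y): not NE [P1→C gives 9>6]
(D,Q,X): not NE [P2→P gives 9>3; P3→Y gives 9>4]
(D,Q,Y): not NE [P1→C gives 9>1; P2→P gives 5>1]

Nash profiles: (C,Q,Y)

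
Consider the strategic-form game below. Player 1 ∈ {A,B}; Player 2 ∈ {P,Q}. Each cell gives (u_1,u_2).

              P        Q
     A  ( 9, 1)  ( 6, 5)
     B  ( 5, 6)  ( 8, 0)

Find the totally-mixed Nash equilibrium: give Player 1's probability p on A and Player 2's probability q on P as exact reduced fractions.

p=3/5, q=1/3

P1 indiff ⇒ q·9+(1-q)·6 = q·5+(1-q)·8 ⇒ q(4) = (1-q)(2) ⇒ q = 1/3
P2 indiff ⇒ p·1+(1-p)·6 = p·5+(1-p)·0 ⇒ p(-4) = (1-p)(-6) ⇒ p = 3/5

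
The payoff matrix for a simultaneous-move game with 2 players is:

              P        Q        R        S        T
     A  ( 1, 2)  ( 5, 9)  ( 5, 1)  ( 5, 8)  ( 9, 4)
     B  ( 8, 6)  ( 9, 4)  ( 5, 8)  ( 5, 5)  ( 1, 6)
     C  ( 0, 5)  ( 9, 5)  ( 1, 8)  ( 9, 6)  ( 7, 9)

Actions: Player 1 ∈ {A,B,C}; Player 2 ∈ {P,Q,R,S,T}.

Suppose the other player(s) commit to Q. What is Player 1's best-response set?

u_1(A vs Q) = 5
u_1(B vs Q) = 9
u_1(C vs Q) = 9
max payoff 9 at {B,C}

BR_1 = {B,C}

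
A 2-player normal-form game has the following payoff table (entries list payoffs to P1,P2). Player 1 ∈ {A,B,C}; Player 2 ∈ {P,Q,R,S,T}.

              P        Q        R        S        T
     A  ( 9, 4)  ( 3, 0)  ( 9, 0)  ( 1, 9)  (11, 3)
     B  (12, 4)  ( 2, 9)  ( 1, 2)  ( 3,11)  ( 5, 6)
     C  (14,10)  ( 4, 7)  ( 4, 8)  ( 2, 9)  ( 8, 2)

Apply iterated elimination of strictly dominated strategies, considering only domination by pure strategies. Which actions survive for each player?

P2 drop Q (S beats it: A:9>0 B:11>9 C:9>7)
P2 drop R (P beats it: A:4>0 B:4>2 C:10>8)
P2 drop T (S beats it: A:9>3 B:11>6 C:9>2)
P1 drop A (B beats it: P:12>9 S:3>1)
P1→{B,C} P2→{P,S}

IESDS → P1:{B,C} P2:{P,S}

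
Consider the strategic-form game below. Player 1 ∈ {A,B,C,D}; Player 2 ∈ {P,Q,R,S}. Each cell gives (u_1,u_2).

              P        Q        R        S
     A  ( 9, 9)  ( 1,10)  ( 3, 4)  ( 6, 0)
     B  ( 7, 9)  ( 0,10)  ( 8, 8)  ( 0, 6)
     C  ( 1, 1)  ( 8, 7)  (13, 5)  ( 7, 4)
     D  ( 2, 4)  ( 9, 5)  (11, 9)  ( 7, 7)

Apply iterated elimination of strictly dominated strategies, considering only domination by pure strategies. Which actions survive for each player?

Survivors P1:{C,D} P2:{Q,R}

P2 drop P (Q beats it: A:10>9 B:10>9 C:7>1 D:5>4)
P1 drop A (C beats it: Q:8>1 R:13>3 S:7>6)
P1 drop B (C beats it: Q:8>0 R:13>8 S:7>0)
P2 drop S (R beats it: C:5>4 D:9>7)
P1→{C,D} P2→{Q,R}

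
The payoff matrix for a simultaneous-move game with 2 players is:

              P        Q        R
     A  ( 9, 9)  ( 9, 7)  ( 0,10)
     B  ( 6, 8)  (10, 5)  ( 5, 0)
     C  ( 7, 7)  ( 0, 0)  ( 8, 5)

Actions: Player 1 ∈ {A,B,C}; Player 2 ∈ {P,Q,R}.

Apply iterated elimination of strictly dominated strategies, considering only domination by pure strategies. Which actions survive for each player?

Remaining: P1:{A,C} P2:{P,R}

P2 drop Q (P beats it: A:9>7 B:8>5 C:7>0)
P1 drop B (C beats it: P:7>6 R:8>5)
P1→{A,C} P2→{P,R}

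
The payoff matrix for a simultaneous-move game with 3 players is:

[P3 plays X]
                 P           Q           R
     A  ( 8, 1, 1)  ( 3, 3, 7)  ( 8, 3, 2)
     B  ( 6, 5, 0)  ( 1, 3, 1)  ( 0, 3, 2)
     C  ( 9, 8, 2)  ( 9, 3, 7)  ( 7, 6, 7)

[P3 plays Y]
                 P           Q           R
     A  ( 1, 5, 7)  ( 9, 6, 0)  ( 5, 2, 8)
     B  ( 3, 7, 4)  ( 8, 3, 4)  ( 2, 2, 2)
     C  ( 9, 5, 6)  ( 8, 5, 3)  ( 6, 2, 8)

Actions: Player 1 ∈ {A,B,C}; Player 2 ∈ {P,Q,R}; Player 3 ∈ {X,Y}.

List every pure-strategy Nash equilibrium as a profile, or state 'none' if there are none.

NE set: (C,P,Y)

(A,P,X): not NE [P1→C gives 9>8; P2→R gives 3>1; P3→Y gives 7>1]
(A,P,Y): not NE [P1→C gives 9>1; P2→Q gives 6>5]
(A,Q,X): not NE [P1→C gives 9>3]
(A,Q,Y): not NE [P3→X gives 7>0]
(A,R,X): not NE [P3→Y gives 8>2]
(A,R,Y): not NE [P1→C gives 6>5; P2→Q gives 6>2]
(B,P,X): not NE [P1→C gives 9>6; P3→Y gives 4>0]
(B,P,Y): not NE [P1→C gives 9>3]
(B,Q,X): not NE [P1→C gives 9>1; P2→P gives 5>3; P3→Y gives 4>1]
(B,Q,Y): not NE [P1→A gives 9>8; P2→P gives 7>3]
(B,R,X): not NE [P1→A gives 8>0; P2→P gives 5>3]
(B,R,Y): not NE [P1→C gives 6>2; P2→P gives 7>2]
(C,P,X): not NE [P3→Y gives 6>2]
(C,P,Y): NE
(C,Q,X): not NE [P2→P gives 8>3]
(C,Q,Y): not NE [P1→A gives 9>8; P3→X gives 7>3]
(C,R,X): not NE [P1→A gives 8>7; P2→P gives 8>6; P3→Y gives 8>7]
(C,R,Y): not NE [P2→Q gives 5>2]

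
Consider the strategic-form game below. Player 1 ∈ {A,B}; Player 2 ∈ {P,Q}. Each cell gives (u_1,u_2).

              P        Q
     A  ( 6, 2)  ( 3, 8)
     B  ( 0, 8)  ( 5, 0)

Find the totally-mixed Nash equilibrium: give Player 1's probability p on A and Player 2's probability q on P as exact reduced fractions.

P1 mixes 4/7 on A; P2 mixes 1/4 on P

P1 indiff ⇒ q·6+(1-q)·3 = q·0+(1-q)·5 ⇒ q(6) = (1-q)(2) ⇒ q = 1/4
P2 indiff ⇒ p·2+(1-p)·8 = p·8+(1-p)·0 ⇒ p(-6) = (1-p)(-8) ⇒ p = 4/7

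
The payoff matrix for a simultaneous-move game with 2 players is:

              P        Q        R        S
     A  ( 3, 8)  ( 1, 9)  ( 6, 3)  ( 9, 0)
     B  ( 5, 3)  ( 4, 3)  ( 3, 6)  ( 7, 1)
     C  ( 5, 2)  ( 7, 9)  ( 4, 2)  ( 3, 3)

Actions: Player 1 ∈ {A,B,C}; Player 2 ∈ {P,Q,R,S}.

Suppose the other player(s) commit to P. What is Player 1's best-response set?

P1 best: {B,C}

u_1(A vs P) = 3
u_1(B vs P) = 5
u_1(C vs P) = 5
max payoff 5 at {B,C}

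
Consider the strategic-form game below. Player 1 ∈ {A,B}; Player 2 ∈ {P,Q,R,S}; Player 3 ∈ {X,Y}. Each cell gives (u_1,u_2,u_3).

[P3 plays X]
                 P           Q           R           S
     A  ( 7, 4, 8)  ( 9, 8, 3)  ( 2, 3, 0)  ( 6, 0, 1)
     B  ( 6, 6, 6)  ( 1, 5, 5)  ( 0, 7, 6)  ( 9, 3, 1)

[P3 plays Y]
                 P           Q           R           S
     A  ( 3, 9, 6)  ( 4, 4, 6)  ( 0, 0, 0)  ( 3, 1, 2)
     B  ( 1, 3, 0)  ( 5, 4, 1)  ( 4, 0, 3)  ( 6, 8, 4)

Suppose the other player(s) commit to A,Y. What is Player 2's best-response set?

u_2(P vs A,Y) = 9
u_2(Q vs A,Y) = 4
u_2(R vs A,Y) = 0
u_2(S vs A,Y) = 1
max payoff 9 at {P}

P2 best: {P}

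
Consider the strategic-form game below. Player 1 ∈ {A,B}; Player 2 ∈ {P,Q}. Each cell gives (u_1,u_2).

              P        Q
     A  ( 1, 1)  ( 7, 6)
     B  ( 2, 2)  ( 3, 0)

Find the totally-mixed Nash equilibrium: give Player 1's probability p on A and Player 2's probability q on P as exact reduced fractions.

P1 indiff ⇒ q·1+(1-q)·7 = q·2+(1-q)·3 ⇒ q(-1) = (1-q)(-4) ⇒ q = 4/5
P2 indiff ⇒ p·1+(1-p)·2 = p·6+(1-p)·0 ⇒ p(-5) = (1-p)(-2) ⇒ p = 2/7

P1 mixes 2/7 on A; P2 mixes 4/5 on P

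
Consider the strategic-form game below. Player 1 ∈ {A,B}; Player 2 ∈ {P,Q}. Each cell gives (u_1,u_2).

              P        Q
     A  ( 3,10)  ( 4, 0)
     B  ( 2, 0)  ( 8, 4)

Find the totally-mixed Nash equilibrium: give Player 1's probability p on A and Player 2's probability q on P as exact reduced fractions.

P1 indiff ⇒ q·3+(1-q)·4 = q·2+(1-q)·8 ⇒ q(1) = (1-q)(4) ⇒ q = 4/5
P2 indiff ⇒ p·10+(1-p)·0 = p·0+(1-p)·4 ⇒ p(10) = (1-p)(4) ⇒ p = 2/7

p=2/7, q=4/5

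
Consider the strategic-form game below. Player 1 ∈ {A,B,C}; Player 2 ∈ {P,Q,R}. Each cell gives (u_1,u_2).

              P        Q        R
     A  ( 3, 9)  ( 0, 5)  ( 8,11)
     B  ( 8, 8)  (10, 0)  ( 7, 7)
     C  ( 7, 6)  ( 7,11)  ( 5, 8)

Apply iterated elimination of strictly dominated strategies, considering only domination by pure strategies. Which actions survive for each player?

P1 drop C (B beats it: P:8>7 Q:10>7 R:7>5)
P2 drop Q (P beats it: A:9>5 B:8>0)
P1→{A,B} P2→{P,R}

Remaining: P1:{A,B} P2:{P,R}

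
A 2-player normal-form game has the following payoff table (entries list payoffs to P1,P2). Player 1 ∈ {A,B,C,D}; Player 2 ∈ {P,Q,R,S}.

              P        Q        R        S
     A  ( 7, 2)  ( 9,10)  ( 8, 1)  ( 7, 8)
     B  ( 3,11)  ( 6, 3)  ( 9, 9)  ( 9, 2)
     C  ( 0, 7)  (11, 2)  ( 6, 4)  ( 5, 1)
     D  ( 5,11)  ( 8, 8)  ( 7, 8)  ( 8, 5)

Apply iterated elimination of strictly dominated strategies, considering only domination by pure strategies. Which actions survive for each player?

P2 drop R (P beats it: A:2>1 B:11>9 C:7>4 D:11>8)
P2 drop S (Q beats it: A:10>8 B:3>2 C:2>1 D:8>5)
P1 drop B (A beats it: P:7>3 Q:9>6)
P1 drop D (A beats it: P:7>5 Q:9>8)
P1→{A,C} P2→{P,Q}

IESDS → P1:{A,C} P2:{P,Q}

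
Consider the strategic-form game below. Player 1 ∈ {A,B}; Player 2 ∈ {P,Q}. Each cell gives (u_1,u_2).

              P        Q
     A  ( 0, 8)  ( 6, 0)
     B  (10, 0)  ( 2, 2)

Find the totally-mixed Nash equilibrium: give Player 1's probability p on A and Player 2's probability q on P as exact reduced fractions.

P1 indiff ⇒ q·0+(1-q)·6 = q·10+(1-q)·2 ⇒ q(-10) = (1-q)(-4) ⇒ q = 2/7
P2 indiff ⇒ p·8+(1-p)·0 = p·0+(1-p)·2 ⇒ p(8) = (1-p)(2) ⇒ p = 1/5

(p,q) = (1/5, 2/7)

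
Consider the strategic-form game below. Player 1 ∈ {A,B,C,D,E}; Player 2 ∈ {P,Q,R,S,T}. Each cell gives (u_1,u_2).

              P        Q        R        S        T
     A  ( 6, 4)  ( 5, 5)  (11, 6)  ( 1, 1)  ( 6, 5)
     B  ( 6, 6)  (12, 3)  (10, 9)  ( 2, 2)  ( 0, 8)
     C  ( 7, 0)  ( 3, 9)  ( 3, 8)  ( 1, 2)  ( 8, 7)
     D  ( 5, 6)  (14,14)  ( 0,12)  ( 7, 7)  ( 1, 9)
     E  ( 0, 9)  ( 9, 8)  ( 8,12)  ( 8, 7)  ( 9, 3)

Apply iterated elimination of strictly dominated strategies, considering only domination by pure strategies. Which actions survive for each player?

IESDS → P1:{A,B,D} P2:{Q,R}

P2 drop P (R beats it: A:6>4 B:9>6 C:8>0 D:12>6 E:12>9)
P1 drop C (E beats it: Q:9>3 R:8>3 S:8>1 T:9>8)
P2 drop S (Q beats it: A:5>1 B:3>2 D:14>7 E:8>7)
P2 drop T (R beats it: A:6>5 B:9>8 D:12>9 E:12>3)
P1 drop E (B beats it: Q:12>9 R:10>8)
P1→{A,B,D} P2→{Q,R}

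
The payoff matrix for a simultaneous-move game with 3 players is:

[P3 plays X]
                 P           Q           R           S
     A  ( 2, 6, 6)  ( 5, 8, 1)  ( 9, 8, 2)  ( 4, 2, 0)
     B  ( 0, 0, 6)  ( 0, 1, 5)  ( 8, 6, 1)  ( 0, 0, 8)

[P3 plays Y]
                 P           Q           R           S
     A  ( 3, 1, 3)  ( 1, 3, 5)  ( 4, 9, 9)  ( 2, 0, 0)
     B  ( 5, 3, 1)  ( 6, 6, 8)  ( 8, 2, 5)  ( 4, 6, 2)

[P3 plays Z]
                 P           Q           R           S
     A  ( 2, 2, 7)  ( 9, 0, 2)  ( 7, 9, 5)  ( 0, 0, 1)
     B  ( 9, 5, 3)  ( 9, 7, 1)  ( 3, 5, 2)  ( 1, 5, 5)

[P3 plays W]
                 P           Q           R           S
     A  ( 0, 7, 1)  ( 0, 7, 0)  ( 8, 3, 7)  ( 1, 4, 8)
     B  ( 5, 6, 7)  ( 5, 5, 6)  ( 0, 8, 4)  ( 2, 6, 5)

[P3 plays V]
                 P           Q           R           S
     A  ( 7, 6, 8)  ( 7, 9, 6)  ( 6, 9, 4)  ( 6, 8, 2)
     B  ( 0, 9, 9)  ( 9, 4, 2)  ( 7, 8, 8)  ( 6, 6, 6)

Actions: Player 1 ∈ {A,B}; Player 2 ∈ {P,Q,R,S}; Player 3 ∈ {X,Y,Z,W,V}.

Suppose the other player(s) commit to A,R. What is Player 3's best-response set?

u_3(X vs A,R) = 2
u_3(Y vs A,R) = 9
u_3(Z vs A,R) = 5
u_3(W vs A,R) = 7
u_3(V vs A,R) = 4
max payoff 9 at {Y}

argmax u_3 = {Y}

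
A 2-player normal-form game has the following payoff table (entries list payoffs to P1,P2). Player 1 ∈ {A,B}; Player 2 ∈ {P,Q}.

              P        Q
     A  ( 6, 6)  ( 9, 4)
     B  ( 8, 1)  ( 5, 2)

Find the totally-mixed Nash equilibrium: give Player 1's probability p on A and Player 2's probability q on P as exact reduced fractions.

(p,q) = (1/3, 2/3)

P1 indiff ⇒ q·6+(1-q)·9 = q·8+(1-q)·5 ⇒ q(-2) = (1-q)(-4) ⇒ q = 2/3
P2 indiff ⇒ p·6+(1-p)·1 = p·4+(1-p)·2 ⇒ p(2) = (1-p)(1) ⇒ p = 1/3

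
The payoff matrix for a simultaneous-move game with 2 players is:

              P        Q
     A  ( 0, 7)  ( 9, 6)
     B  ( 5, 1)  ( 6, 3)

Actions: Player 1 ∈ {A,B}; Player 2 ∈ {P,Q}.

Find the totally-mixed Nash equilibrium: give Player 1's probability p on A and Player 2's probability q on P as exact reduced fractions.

(p,q) = (2/3, 3/8)

P1 indiff ⇒ q·0+(1-q)·9 = q·5+(1-q)·6 ⇒ q(-5) = (1-q)(-3) ⇒ q = 3/8
P2 indiff ⇒ p·7+(1-p)·1 = p·6+(1-p)·3 ⇒ p(1) = (1-p)(2) ⇒ p = 2/3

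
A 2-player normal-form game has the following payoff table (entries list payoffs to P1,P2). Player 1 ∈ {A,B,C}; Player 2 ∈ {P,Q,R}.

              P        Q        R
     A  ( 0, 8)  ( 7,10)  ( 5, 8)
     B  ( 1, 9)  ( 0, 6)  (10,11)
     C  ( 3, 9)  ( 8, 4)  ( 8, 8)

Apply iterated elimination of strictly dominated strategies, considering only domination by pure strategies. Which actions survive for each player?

IESDS → P1:{B,C} P2:{P,R}

P1 drop A (C beats it: P:3>0 Q:8>7 R:8>5)
P2 drop Q (P beats it: B:9>6 C:9>4)
P1→{B,C} P2→{P,R}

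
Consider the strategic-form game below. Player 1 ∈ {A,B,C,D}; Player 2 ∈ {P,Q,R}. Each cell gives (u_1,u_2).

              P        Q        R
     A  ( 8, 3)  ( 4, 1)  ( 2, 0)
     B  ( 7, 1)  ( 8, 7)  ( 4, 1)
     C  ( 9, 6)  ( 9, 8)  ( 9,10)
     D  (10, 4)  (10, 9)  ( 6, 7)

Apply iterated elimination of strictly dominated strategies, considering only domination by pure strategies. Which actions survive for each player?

IESDS → P1:{C,D} P2:{Q,R}

P1 drop A (C beats it: P:9>8 Q:9>4 R:9>2)
P1 drop B (C beats it: P:9>7 Q:9>8 R:9>4)
P2 drop P (Q beats it: C:8>6 D:9>4)
P1→{C,D} P2→{Q,R}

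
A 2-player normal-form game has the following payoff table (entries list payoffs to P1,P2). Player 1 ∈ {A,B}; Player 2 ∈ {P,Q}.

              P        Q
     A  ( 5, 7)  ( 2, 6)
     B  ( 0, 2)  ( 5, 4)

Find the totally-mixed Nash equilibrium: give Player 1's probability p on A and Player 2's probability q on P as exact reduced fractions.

P1 indiff ⇒ q·5+(1-q)·2 = q·0+(1-q)·5 ⇒ q(5) = (1-q)(3) ⇒ q = 3/8
P2 indiff ⇒ p·7+(1-p)·2 = p·6+(1-p)·4 ⇒ p(1) = (1-p)(2) ⇒ p = 2/3

(p,q) = (2/3, 3/8)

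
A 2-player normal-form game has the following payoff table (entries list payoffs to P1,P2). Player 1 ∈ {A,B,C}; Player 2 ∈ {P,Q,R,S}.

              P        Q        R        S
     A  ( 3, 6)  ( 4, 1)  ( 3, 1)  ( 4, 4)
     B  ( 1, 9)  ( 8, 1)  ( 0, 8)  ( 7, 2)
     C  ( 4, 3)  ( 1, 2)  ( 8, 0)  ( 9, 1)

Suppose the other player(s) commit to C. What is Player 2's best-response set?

u_2(P vs C) = 3
u_2(Q vs C) = 2
u_2(R vs C) = 0
u_2(S vs C) = 1
max payoff 3 at {P}

P2 best: {P}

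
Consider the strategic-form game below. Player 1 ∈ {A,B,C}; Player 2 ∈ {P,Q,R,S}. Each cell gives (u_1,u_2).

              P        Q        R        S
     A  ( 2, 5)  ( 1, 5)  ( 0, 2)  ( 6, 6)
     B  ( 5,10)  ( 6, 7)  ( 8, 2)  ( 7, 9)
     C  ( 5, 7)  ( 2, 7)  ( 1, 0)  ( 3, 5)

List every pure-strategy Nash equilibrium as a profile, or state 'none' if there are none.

Nash profiles: (B,P), (C,P)

(A,P): not NE [P1→C gives 5>2; P2→S gives 6>5]
(A,Q): not NE [P1→B gives 6>1; P2→S gives 6>5]
(A,R): not NE [P1→B gives 8>0; P2→S gives 6>2]
(A,S): not NE [P1→B gives 7>6]
(B,P): NE
(B,Q): not NE [P2→P gives 10>7]
(B,R): not NE [P2→P gives 10>2]
(B,S): not NE [P2→P gives 10>9]
(C,P): NE
(C,Q): not NE [P1→B gives 6>2]
(C,R): not NE [P1→B gives 8>1; P2→Q gives 7>0]
(C,S): not NE [P1→B gives 7>3; P2→Q gives 7>5]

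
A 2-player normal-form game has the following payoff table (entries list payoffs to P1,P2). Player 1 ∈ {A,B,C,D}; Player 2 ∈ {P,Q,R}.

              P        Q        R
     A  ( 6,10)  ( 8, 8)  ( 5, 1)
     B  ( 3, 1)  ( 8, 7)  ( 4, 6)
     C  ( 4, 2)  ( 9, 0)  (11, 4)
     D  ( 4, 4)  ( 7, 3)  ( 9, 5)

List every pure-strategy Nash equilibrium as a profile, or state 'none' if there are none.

(A,P): NE
(A,Q): not NE [P1→C gives 9>8; P2→P gives 10>8]
(A,R): not NE [P1→C gives 11>5; P2→P gives 10>1]
(B,P): not NE [P1→A gives 6>3; P2→Q gives 7>1]
(B,Q): not NE [P1→C gives 9>8]
(B,R): not NE [P1→C gives 11>4; P2→Q gives 7>6]
(C,P): not NE [P1→A gives 6>4; P2→R gives 4>2]
(C,Q): not NE [P2→R gives 4>0]
(C,R): NE
(D,P): not NE [P1→A gives 6>4; P2→R gives 5>4]
(D,Q): not NE [P1→C gives 9>7; P2→R gives 5>3]
(D,R): not NE [P1→C gives 11>9]

NE set: (A,P), (C,R)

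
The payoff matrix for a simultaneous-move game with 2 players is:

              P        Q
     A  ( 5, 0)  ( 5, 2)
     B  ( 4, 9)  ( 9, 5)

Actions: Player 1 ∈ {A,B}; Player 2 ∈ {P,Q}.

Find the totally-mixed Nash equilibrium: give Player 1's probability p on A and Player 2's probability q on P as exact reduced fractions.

P1 indiff ⇒ q·5+(1-q)·5 = q·4+(1-q)·9 ⇒ q(1) = (1-q)(4) ⇒ q = 4/5
P2 indiff ⇒ p·0+(1-p)·9 = p·2+(1-p)·5 ⇒ p(-2) = (1-p)(-4) ⇒ p = 2/3

(p,q) = (2/3, 4/5)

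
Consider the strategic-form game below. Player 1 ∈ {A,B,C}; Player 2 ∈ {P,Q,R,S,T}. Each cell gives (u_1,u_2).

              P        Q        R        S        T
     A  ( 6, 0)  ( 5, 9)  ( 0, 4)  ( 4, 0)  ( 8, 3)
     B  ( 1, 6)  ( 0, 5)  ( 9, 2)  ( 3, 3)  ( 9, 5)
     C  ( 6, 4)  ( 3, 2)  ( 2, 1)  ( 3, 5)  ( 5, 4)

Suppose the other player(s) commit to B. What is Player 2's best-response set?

argmax u_2 = {P}

u_2(P vs B) = 6
u_2(Q vs B) = 5
u_2(R vs B) = 2
u_2(S vs B) = 3
u_2(T vs B) = 5
max payoff 6 at {P}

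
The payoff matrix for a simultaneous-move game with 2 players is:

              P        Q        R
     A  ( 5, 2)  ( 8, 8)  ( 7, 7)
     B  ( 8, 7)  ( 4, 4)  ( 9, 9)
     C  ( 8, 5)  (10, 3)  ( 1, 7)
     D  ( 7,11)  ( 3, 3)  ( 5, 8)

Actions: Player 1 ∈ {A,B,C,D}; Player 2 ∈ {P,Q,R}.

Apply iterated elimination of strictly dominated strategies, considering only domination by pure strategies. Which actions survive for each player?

IESDS → P1:{A,B,C} P2:{Q,R}

P1 drop D (B beats it: P:8>7 Q:4>3 R:9>5)
P2 drop P (R beats it: A:7>2 B:9>7 C:7>5)
P1→{A,B,C} P2→{Q,R}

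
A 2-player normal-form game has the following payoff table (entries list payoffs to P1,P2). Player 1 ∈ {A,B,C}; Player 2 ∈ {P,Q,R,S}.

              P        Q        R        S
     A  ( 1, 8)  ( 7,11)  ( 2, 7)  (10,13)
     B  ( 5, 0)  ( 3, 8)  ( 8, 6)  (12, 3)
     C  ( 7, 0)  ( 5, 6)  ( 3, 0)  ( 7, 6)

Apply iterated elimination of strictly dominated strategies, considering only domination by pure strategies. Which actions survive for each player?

Remaining: P1:{A,B} P2:{Q,S}

P2 drop P (Q beats it: A:11>8 B:8>0 C:6>0)
P2 drop R (Q beats it: A:11>7 B:8>6 C:6>0)
P1 drop C (A beats it: Q:7>5 S:10>7)
P1→{A,B} P2→{Q,S}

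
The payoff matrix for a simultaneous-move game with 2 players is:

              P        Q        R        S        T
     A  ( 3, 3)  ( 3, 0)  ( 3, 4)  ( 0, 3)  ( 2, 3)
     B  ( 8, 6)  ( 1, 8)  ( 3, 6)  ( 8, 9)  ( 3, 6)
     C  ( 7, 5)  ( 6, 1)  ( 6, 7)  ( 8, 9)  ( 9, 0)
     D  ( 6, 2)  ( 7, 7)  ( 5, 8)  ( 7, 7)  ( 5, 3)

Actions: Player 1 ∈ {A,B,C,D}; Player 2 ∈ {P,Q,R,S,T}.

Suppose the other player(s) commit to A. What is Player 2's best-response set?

P2 best: {R}

u_2(P vs A) = 3
u_2(Q vs A) = 0
u_2(R vs A) = 4
u_2(S vs A) = 3
u_2(T vs A) = 3
max payoff 4 at {R}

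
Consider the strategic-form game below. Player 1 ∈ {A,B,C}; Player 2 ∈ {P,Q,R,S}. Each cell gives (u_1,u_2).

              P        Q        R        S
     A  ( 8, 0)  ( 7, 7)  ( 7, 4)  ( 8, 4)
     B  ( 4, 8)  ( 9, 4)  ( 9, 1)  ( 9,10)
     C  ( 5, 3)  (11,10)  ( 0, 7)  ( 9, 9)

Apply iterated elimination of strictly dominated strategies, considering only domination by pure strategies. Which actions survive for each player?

IESDS → P1:{B,C} P2:{Q,S}

P2 drop P (S beats it: A:4>0 B:10>8 C:9>3)
P1 drop A (B beats it: Q:9>7 R:9>7 S:9>8)
P2 drop R (Q beats it: B:4>1 C:10>7)
P1→{B,C} P2→{Q,S}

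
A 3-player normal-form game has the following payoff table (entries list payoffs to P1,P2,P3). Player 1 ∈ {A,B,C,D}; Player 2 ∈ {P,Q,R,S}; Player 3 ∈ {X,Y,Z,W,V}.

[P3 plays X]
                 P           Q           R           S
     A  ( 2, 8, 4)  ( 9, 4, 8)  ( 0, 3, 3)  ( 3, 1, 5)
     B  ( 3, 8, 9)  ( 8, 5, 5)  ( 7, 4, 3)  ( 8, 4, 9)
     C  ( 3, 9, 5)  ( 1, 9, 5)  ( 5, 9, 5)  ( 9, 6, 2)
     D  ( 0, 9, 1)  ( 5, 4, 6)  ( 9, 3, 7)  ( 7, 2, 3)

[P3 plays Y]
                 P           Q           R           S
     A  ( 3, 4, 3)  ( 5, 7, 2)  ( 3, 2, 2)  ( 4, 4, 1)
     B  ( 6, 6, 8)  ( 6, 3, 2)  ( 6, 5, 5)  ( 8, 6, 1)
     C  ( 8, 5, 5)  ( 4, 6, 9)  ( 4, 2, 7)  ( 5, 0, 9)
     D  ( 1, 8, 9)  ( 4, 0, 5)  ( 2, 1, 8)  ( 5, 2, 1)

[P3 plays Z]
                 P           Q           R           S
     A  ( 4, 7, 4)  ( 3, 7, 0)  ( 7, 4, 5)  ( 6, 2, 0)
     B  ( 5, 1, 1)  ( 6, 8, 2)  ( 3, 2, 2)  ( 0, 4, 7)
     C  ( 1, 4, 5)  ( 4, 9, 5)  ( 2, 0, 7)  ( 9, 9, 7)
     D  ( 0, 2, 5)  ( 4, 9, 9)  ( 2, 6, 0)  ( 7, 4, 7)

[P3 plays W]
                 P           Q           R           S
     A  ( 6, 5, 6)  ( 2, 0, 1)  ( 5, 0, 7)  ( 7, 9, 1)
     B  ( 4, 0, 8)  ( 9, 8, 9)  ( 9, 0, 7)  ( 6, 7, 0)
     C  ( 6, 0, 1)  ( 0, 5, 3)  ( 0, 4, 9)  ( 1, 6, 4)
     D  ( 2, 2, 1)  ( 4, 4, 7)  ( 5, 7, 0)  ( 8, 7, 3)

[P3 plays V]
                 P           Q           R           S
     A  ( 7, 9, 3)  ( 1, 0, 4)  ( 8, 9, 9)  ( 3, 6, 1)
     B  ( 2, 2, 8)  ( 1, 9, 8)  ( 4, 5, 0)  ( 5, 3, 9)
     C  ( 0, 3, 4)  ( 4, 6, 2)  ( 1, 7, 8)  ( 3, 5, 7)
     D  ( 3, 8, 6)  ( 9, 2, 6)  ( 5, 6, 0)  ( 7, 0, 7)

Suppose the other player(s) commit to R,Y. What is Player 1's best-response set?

argmax u_1 = {B}

u_1(A vs R,Y) = 3
u_1(B vs R,Y) = 6
u_1(C vs R,Y) = 4
u_1(D vs R,Y) = 2
max payoff 6 at {B}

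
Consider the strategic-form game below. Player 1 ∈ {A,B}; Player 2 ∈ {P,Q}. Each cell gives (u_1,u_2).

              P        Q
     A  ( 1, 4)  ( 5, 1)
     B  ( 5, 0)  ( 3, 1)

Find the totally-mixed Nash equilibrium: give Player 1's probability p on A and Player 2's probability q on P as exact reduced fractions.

(p,q) = (1/4, 1/3)

P1 indiff ⇒ q·1+(1-q)·5 = q·5+(1-q)·3 ⇒ q(-4) = (1-q)(-2) ⇒ q = 1/3
P2 indiff ⇒ p·4+(1-p)·0 = p·1+(1-p)·1 ⇒ p(3) = (1-p)(1) ⇒ p = 1/4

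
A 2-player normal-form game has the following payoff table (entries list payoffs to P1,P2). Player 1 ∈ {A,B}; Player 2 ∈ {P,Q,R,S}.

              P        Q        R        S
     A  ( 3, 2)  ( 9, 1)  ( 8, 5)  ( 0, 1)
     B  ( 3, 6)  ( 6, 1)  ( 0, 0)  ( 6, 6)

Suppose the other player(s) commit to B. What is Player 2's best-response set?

u_2(P vs B) = 6
u_2(Q vs B) = 1
u_2(R vs B) = 0
u_2(S vs B) = 6
max payoff 6 at {P,S}

BR_2 = {P,S}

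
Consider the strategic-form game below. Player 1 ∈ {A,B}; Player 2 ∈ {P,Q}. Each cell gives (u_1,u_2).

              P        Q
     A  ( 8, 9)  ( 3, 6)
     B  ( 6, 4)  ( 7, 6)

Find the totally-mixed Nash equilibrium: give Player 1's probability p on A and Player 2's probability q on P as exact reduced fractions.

P1 mixes 2/5 on A; P2 mixes 2/3 on P

P1 indiff ⇒ q·8+(1-q)·3 = q·6+(1-q)·7 ⇒ q(2) = (1-q)(4) ⇒ q = 2/3
P2 indiff ⇒ p·9+(1-p)·4 = p·6+(1-p)·6 ⇒ p(3) = (1-p)(2) ⇒ p = 2/5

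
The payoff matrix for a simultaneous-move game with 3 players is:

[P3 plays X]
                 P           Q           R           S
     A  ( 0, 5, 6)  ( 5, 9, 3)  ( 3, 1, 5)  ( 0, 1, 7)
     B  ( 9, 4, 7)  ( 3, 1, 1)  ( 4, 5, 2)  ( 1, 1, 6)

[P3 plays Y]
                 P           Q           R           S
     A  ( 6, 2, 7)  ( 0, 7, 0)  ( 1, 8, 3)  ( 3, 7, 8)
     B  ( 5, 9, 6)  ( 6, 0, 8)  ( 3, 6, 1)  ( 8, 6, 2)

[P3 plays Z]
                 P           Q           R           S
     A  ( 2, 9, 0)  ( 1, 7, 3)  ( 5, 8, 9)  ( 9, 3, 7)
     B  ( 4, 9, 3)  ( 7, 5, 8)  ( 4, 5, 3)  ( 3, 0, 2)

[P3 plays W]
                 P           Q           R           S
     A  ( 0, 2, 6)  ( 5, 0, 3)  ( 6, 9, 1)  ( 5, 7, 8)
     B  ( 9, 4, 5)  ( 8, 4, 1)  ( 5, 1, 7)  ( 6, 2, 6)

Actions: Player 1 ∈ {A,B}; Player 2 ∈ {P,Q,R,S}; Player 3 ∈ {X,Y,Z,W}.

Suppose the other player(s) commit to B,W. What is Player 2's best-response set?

argmax u_2 = {P,Q}

u_2(P vs B,W) = 4
u_2(Q vs B,W) = 4
u_2(R vs B,W) = 1
u_2(S vs B,W) = 2
max payoff 4 at {P,Q}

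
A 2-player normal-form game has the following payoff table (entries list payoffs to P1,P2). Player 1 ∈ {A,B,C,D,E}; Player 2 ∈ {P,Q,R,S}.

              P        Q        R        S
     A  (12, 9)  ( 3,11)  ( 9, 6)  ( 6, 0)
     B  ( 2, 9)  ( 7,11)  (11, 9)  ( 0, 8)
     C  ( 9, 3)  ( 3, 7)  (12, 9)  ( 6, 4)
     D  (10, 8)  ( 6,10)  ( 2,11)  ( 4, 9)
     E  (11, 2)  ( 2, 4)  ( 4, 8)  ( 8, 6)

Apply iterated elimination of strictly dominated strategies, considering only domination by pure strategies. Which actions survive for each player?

Survivors P1:{B,C} P2:{Q,R}

P2 drop P (Q beats it: A:11>9 B:11>9 C:7>3 D:10>8 E:4>2)
P2 drop S (R beats it: A:6>0 B:9>8 C:9>4 D:11>9 E:8>6)
P1 drop A (B beats it: Q:7>3 R:11>9)
P1 drop D (B beats it: Q:7>6 R:11>2)
P1 drop E (B beats it: Q:7>2 R:11>4)
P1→{B,C} P2→{Q,R}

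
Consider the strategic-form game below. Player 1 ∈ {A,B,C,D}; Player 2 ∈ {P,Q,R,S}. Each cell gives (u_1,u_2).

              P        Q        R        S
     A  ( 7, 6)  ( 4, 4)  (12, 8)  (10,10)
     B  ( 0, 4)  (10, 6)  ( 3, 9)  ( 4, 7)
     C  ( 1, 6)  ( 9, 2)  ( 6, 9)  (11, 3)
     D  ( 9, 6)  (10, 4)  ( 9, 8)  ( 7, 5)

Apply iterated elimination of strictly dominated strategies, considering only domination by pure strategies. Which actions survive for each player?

Survivors P1:{A,C} P2:{R,S}

P2 drop P (R beats it: A:8>6 B:9>4 C:9>6 D:8>6)
P2 drop Q (R beats it: A:8>4 B:9>6 C:9>2 D:8>4)
P1 drop B (A beats it: R:12>3 S:10>4)
P1 drop D (A beats it: R:12>9 S:10>7)
P1→{A,C} P2→{R,S}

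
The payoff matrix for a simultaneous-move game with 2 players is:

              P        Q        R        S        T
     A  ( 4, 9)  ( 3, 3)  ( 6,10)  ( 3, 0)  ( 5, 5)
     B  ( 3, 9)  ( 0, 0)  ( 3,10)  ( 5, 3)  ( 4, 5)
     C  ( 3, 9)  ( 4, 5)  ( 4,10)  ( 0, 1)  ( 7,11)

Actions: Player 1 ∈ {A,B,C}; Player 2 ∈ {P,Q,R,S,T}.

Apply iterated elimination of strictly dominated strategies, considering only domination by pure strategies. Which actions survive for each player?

IESDS → P1:{A,C} P2:{R,T}

P2 drop P (R beats it: A:10>9 B:10>9 C:10>9)
P2 drop Q (R beats it: A:10>3 B:10>0 C:10>5)
P2 drop S (R beats it: A:10>0 B:10>3 C:10>1)
P1 drop B (A beats it: R:6>3 T:5>4)
P1→{A,C} P2→{R,T}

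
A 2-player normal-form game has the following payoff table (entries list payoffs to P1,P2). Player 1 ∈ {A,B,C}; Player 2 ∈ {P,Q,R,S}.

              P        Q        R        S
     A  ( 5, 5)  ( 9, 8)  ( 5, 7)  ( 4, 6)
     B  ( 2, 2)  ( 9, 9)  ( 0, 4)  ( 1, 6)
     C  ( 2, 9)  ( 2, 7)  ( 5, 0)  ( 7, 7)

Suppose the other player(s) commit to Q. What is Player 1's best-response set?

u_1(A vs Q) = 9
u_1(B vs Q) = 9
u_1(C vs Q) = 2
max payoff 9 at {A,B}

argmax u_1 = {A,B}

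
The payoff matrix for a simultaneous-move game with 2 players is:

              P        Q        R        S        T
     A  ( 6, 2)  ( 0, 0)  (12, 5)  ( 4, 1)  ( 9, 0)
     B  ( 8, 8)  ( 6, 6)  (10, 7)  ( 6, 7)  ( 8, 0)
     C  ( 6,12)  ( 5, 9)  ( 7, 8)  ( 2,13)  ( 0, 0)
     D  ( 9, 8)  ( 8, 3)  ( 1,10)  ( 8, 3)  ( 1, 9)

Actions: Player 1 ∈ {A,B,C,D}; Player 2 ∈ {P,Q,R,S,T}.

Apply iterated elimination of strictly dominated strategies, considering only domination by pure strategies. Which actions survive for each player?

Survivors P1:{A,B,D} P2:{P,R}

P1 drop C (B beats it: P:8>6 Q:6>5 R:10>7 S:6>2 T:8>0)
P2 drop Q (P beats it: A:2>0 B:8>6 D:8>3)
P2 drop S (P beats it: A:2>1 B:8>7 D:8>3)
P2 drop T (R beats it: A:5>0 B:7>0 D:10>9)
P1→{A,B,D} P2→{P,R}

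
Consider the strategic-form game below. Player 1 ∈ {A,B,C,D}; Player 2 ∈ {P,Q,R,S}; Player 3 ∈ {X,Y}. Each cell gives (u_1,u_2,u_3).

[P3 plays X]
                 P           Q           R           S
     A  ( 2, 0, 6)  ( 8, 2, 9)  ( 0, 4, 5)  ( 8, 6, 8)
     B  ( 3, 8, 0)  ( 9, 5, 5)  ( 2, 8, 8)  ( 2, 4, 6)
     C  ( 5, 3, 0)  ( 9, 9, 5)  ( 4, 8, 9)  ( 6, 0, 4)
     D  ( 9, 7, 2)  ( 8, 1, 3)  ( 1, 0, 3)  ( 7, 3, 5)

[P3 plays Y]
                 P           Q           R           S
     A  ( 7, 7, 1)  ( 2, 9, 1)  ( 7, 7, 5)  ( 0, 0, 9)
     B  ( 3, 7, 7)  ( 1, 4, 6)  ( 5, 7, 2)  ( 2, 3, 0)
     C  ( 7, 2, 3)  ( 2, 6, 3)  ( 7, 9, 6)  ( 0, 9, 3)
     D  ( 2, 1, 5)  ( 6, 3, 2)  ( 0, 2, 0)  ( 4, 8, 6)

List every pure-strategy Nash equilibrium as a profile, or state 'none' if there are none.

(A,P,X): not NE [P1→D gives 9>2; P2→S gives 6>0]
(A,P,Y): not NE [P2→Q gives 9>7; P3→X gives 6>1]
(A,Q,X): not NE [P1→C gives 9>8; P2→S gives 6>2]
(A,Q,Y): not NE [P1→D gives 6>2; P3→X gives 9>1]
(A,R,X): not NE [P1→C gives 4>0; P2→S gives 6>4]
(A,R,Y): not NE [P2→Q gives 9>7]
(A,S,X): not NE [P3→Y gives 9>8]
(A,S,Y): not NE [P1→D gives 4>0; P2→Q gives 9>0]
(B,P,X): not NE [P1→D gives 9>3; P3→Y gives 7>0]
(B,P,Y): not NE [P1→C gives 7>3]
(B,Q,X): not NE [P2→R gives 8>5; P3→Y gives 6>5]
(B,Q,Y): not NE [P1→D gives 6>1; P2→R gives 7>4]
(B,R,X): not NE [P1→C gives 4>2]
(B,R,Y): not NE [P1→C gives 7>5; P3→X gives 8>2]
(B,S,X): not NE [P1→A gives 8>2; P2→R gives 8>4]
(B,S,Y): not NE [P1→D gives 4>2; P2→R gives 7>3; P3→X gives 6>0]
(C,P,X): not NE [P1→D gives 9>5; P2→Q gives 9>3; P3→Y gives 3>0]
(C,P,Y): not NE [P2→S gives 9>2]
(C,Q,X): NE
(C,Q,Y): not NE [P1→D gives 6>2; P2→S gives 9>6; P3→X gives 5>3]
(C,R,X): not NE [P2→Q gives 9>8]
(C,R,Y): not NE [P3→X gives 9>6]
(C,S,X): not NE [P1→A gives 8>6; P2→Q gives 9>0]
(C,S,Y): not NE [P1→D gives 4>0; P3→X gives 4>3]
(D,P,X): not NE [P3→Y gives 5>2]
(D,P,Y): not NE [P1→C gives 7>2; P2→S gives 8>1]
(D,Q,X): not NE [P1→C gives 9>8; P2→P gives 7>1]
(D,Q,Y): not NE [P2→S gives 8>3; P3→X gives 3>2]
(D,R,X): not NE [P1→C gives 4>1; P2→P gives 7>0]
(D,R,Y): not NE [P1→C gives 7>0; P2→S gives 8>2; P3→X gives 3>0]
(D,S,X): not NE [P1→A gives 8>7; P2→P gives 7>3; P3→Y gives 6>5]
(D,S,Y): NE

PSNE = {(C,Q,X), (D,S,Y)}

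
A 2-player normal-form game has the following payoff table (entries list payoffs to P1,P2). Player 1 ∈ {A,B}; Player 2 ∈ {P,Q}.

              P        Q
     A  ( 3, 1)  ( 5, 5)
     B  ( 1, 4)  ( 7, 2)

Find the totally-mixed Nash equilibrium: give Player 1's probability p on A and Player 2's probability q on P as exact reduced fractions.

(p,q) = (1/3, 1/2)

P1 indiff ⇒ q·3+(1-q)·5 = q·1+(1-q)·7 ⇒ q(2) = (1-q)(2) ⇒ q = 1/2
P2 indiff ⇒ p·1+(1-p)·4 = p·5+(1-p)·2 ⇒ p(-4) = (1-p)(-2) ⇒ p = 1/3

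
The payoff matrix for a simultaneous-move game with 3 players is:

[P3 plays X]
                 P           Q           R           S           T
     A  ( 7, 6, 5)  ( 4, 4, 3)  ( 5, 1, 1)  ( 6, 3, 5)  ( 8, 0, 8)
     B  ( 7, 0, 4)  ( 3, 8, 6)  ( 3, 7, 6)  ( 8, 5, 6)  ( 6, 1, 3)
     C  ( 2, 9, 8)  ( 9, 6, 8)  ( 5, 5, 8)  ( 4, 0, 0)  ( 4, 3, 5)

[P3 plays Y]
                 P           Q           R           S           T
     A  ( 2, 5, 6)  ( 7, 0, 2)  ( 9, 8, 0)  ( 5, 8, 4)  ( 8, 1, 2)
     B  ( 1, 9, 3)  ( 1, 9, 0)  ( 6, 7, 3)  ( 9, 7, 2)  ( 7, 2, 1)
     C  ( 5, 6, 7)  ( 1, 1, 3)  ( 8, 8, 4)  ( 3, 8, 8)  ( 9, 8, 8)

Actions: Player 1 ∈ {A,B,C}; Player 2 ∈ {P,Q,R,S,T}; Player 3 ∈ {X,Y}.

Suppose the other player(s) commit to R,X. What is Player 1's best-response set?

BR_1 = {A,C}

u_1(A vs R,X) = 5
u_1(B vs R,X) = 3
u_1(C vs R,X) = 5
max payoff 5 at {A,C}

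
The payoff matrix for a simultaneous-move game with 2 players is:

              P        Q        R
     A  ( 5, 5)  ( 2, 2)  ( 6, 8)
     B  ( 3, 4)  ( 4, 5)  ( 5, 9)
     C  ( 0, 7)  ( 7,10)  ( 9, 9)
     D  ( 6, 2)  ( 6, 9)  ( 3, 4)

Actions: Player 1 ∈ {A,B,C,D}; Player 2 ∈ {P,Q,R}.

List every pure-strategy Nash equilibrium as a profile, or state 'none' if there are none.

(A,P): not NE [P1→D gives 6>5; P2→R gives 8>5]
(A,Q): not NE [P1→C gives 7>2; P2→R gives 8>2]
(A,R): not NE [P1→C gives 9>6]
(B,P): not NE [P1→D gives 6>3; P2→R gives 9>4]
(B,Q): not NE [P1→C gives 7>4; P2→R gives 9>5]
(B,R): not NE [P1→C gives 9>5]
(C,P): not NE [P1→D gives 6>0; P2→Q gives 10>7]
(C,Q): NE
(C,R): not NE [P2→Q gives 10>9]
(D,P): not NE [P2→Q gives 9>2]
(D,Q): not NE [P1→C gives 7>6]
(D,R): not NE [P1→C gives 9>3; P2→Q gives 9>4]

PSNE = {(C,Q)}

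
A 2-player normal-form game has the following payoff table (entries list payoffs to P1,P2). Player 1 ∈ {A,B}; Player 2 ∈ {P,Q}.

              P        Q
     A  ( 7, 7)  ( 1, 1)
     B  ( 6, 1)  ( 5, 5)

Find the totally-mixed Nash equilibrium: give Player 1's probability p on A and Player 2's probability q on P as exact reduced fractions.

P1 indiff ⇒ q·7+(1-q)·1 = q·6+(1-q)·5 ⇒ q(1) = (1-q)(4) ⇒ q = 4/5
P2 indiff ⇒ p·7+(1-p)·1 = p·1+(1-p)·5 ⇒ p(6) = (1-p)(4) ⇒ p = 2/5

p=2/5, q=4/5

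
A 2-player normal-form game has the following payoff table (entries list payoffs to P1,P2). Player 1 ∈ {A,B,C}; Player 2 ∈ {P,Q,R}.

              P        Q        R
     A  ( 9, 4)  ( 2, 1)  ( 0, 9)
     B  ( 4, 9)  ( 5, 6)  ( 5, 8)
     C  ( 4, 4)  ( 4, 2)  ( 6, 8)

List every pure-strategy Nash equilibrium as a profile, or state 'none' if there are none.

NE set: (C,R)

(A,P): not NE [P2→R gives 9>4]
(A,Q): not NE [P1→B gives 5>2; P2→R gives 9>1]
(A,R): not NE [P1→C gives 6>0]
(B,P): not NE [P1→A gives 9>4]
(B,Q): not NE [P2→P gives 9>6]
(B,R): not NE [P1→C gives 6>5; P2→P gives 9>8]
(C,P): not NE [P1→A gives 9>4; P2→R gives 8>4]
(C,Q): not NE [P1→B gives 5>4; P2→R gives 8>2]
(C,R): NE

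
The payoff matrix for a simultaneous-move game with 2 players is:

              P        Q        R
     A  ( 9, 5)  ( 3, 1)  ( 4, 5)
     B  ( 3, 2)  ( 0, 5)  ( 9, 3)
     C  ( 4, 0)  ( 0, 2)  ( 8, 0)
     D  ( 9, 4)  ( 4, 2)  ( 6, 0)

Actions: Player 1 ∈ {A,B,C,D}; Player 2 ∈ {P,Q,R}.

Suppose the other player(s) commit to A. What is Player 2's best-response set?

u_2(P vs A) = 5
u_2(Q vs A) = 1
u_2(R vs A) = 5
max payoff 5 at {P,R}

argmax u_2 = {P,R}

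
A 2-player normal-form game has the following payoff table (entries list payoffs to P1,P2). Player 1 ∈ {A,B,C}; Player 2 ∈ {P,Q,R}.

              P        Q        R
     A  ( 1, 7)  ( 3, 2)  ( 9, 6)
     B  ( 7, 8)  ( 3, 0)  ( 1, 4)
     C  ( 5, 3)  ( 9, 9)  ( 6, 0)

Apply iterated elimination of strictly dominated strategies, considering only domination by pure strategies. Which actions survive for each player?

P2 drop R (P beats it: A:7>6 B:8>4 C:3>0)
P1 drop A (C beats it: P:5>1 Q:9>3)
P1→{B,C} P2→{P,Q}

IESDS → P1:{B,C} P2:{P,Q}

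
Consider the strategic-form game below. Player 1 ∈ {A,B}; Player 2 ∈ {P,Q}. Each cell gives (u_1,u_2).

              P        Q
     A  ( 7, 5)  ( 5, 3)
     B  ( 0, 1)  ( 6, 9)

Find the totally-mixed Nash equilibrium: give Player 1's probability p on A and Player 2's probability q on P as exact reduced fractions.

(p,q) = (4/5, 1/8)

P1 indiff ⇒ q·7+(1-q)·5 = q·0+(1-q)·6 ⇒ q(7) = (1-q)(1) ⇒ q = 1/8
P2 indiff ⇒ p·5+(1-p)·1 = p·3+(1-p)·9 ⇒ p(2) = (1-p)(8) ⇒ p = 4/5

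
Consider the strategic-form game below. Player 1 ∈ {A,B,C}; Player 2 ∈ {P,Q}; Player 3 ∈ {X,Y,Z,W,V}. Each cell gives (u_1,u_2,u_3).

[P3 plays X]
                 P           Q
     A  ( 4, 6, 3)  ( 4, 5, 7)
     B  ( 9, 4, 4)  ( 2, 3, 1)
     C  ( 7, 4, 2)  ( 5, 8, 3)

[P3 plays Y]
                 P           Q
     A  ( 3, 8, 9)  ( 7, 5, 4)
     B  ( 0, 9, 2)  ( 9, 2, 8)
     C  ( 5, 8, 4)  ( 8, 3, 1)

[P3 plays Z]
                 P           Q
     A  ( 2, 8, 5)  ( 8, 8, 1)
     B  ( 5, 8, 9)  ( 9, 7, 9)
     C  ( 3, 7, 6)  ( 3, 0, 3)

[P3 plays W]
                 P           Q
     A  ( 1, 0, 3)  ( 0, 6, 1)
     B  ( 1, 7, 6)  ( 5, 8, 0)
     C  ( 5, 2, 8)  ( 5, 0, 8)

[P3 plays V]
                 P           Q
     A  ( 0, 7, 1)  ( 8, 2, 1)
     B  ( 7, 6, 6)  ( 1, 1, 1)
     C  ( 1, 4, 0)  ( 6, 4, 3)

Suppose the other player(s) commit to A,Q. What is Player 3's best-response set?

u_3(X vs A,Q) = 7
u_3(Y vs A,Q) = 4
u_3(Z vs A,Q) = 1
u_3(W vs A,Q) = 1
u_3(V vs A,Q) = 1
max payoff 7 at {X}

P3 best: {X}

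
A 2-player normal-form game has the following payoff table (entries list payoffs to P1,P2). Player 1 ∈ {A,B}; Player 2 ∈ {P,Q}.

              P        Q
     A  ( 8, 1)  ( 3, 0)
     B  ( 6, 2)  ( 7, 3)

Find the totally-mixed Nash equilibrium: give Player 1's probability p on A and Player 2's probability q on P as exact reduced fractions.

(p,q) = (1/2, 2/3)

P1 indiff ⇒ q·8+(1-q)·3 = q·6+(1-q)·7 ⇒ q(2) = (1-q)(4) ⇒ q = 2/3
P2 indiff ⇒ p·1+(1-p)·2 = p·0+(1-p)·3 ⇒ p(1) = (1-p)(1) ⇒ p = 1/2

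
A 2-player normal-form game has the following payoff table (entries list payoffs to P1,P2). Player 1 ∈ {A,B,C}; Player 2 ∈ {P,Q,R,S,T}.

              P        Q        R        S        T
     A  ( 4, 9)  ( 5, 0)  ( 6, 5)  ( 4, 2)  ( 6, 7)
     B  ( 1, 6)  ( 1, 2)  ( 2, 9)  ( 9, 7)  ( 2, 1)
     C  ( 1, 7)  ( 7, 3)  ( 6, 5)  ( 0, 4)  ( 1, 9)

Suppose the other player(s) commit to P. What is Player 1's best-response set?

u_1(A vs P) = 4
u_1(B vs P) = 1
u_1(C vs P) = 1
max payoff 4 at {A}

BR_1 = {A}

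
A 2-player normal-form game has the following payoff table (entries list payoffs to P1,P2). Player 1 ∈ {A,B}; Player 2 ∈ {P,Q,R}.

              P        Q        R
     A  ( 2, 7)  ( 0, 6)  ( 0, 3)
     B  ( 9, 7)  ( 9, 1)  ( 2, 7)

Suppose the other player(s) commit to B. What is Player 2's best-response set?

u_2(P vs B) = 7
u_2(Q vs B) = 1
u_2(R vs B) = 7
max payoff 7 at {P,R}

argmax u_2 = {P,R}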